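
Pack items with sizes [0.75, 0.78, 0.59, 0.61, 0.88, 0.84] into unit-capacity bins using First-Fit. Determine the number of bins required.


Place items sequentially using First-Fit:
  Item 0.75 -> new Bin 1
  Item 0.78 -> new Bin 2
  Item 0.59 -> new Bin 3
  Item 0.61 -> new Bin 4
  Item 0.88 -> new Bin 5
  Item 0.84 -> new Bin 6
Total bins used = 6

6


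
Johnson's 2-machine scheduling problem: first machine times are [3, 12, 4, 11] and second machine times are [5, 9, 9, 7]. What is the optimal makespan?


Apply Johnson's rule:
  Group 1 (a <= b): [(1, 3, 5), (3, 4, 9)]
  Group 2 (a > b): [(2, 12, 9), (4, 11, 7)]
Optimal job order: [1, 3, 2, 4]
Schedule:
  Job 1: M1 done at 3, M2 done at 8
  Job 3: M1 done at 7, M2 done at 17
  Job 2: M1 done at 19, M2 done at 28
  Job 4: M1 done at 30, M2 done at 37
Makespan = 37

37


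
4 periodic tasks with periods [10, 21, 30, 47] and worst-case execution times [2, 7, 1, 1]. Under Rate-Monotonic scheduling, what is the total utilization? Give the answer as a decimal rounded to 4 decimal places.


Compute individual utilizations (exact fractions):
  Task 1: C/T = 2/10 = 1/5 (approx. 0.2)
  Task 2: C/T = 7/21 = 1/3 (approx. 0.3333)
  Task 3: C/T = 1/30 (approx. 0.0333)
  Task 4: C/T = 1/47 (approx. 0.0213)
Total utilization U = 1/5 + 1/3 + 1/30 + 1/47 = 829/1410
Rounded to 4 decimal places: U = 0.5879
RM (Liu & Layland) bound for 4 tasks = 0.756828; compare with U = 829/1410 (approx. 0.587943)
U <= bound, so schedulable by RM sufficient condition.

0.5879


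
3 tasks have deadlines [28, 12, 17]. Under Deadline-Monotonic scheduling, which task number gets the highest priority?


Sort tasks by relative deadline (ascending):
  Task 2: deadline = 12
  Task 3: deadline = 17
  Task 1: deadline = 28
Priority order (highest first): [2, 3, 1]
Highest priority task = 2

2


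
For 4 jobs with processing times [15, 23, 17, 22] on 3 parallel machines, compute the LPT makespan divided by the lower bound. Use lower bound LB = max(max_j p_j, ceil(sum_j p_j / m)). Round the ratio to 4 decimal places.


LPT order: [23, 22, 17, 15]
Machine loads after assignment: [23, 22, 32]
LPT makespan = 32
Lower bound = max(max_job, ceil(total/3)) = max(23, 26) = 26
Ratio = 32 / 26 = 1.2308

1.2308


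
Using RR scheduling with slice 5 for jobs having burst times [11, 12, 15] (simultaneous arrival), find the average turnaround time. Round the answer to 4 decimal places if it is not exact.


Time quantum = 5
Execution trace:
  J1 runs 5 units, time = 5
  J2 runs 5 units, time = 10
  J3 runs 5 units, time = 15
  J1 runs 5 units, time = 20
  J2 runs 5 units, time = 25
  J3 runs 5 units, time = 30
  J1 runs 1 units, time = 31
  J2 runs 2 units, time = 33
  J3 runs 5 units, time = 38
Finish times: [31, 33, 38]
Average turnaround = 102/3 = 34.0

34.0


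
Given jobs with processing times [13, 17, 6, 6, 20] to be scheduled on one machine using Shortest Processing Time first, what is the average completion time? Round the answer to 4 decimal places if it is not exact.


Sort jobs by processing time (SPT order): [6, 6, 13, 17, 20]
Compute completion times sequentially:
  Job 1: processing = 6, completes at 6
  Job 2: processing = 6, completes at 12
  Job 3: processing = 13, completes at 25
  Job 4: processing = 17, completes at 42
  Job 5: processing = 20, completes at 62
Sum of completion times = 147
Average completion time = 147/5 = 29.4

29.4


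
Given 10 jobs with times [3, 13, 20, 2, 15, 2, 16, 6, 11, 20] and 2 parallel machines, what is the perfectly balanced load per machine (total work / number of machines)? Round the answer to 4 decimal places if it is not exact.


Total processing time = 3 + 13 + 20 + 2 + 15 + 2 + 16 + 6 + 11 + 20 = 108
Number of machines = 2
Ideal balanced load = 108 / 2 = 54.0

54.0


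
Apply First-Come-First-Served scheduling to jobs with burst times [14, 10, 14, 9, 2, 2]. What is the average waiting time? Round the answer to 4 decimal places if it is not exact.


FCFS order (as given): [14, 10, 14, 9, 2, 2]
Waiting times:
  Job 1: wait = 0
  Job 2: wait = 14
  Job 3: wait = 24
  Job 4: wait = 38
  Job 5: wait = 47
  Job 6: wait = 49
Sum of waiting times = 172
Average waiting time = 172/6 = 28.6667

28.6667


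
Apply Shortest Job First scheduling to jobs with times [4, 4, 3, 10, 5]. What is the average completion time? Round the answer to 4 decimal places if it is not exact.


SJF order (ascending): [3, 4, 4, 5, 10]
Completion times:
  Job 1: burst=3, C=3
  Job 2: burst=4, C=7
  Job 3: burst=4, C=11
  Job 4: burst=5, C=16
  Job 5: burst=10, C=26
Average completion = 63/5 = 12.6

12.6


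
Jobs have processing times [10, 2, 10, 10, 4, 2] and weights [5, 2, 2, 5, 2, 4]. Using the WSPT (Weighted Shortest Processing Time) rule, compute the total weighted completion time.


Compute p/w ratios and sort ascending (WSPT): [(2, 4), (2, 2), (10, 5), (10, 5), (4, 2), (10, 2)]
Compute weighted completion times:
  Job (p=2,w=4): C=2, w*C=4*2=8
  Job (p=2,w=2): C=4, w*C=2*4=8
  Job (p=10,w=5): C=14, w*C=5*14=70
  Job (p=10,w=5): C=24, w*C=5*24=120
  Job (p=4,w=2): C=28, w*C=2*28=56
  Job (p=10,w=2): C=38, w*C=2*38=76
Total weighted completion time = 338

338


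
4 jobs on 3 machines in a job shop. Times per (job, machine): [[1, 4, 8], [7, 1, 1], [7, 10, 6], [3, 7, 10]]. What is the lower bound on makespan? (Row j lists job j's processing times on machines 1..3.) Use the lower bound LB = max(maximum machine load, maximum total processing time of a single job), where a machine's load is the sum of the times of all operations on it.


Machine loads:
  Machine 1: 1 + 7 + 7 + 3 = 18
  Machine 2: 4 + 1 + 10 + 7 = 22
  Machine 3: 8 + 1 + 6 + 10 = 25
Max machine load = 25
Job totals:
  Job 1: 13
  Job 2: 9
  Job 3: 23
  Job 4: 20
Max job total = 23
Lower bound = max(25, 23) = 25

25


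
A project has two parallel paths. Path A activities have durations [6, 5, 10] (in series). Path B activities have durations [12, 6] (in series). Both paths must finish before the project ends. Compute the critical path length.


Path A total = 6 + 5 + 10 = 21
Path B total = 12 + 6 = 18
Critical path = longest path = max(21, 18) = 21

21


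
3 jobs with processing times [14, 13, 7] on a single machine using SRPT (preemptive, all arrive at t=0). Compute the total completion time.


Since all jobs arrive at t=0, SRPT equals SPT ordering.
SPT order: [7, 13, 14]
Completion times:
  Job 1: p=7, C=7
  Job 2: p=13, C=20
  Job 3: p=14, C=34
Total completion time = 7 + 20 + 34 = 61

61


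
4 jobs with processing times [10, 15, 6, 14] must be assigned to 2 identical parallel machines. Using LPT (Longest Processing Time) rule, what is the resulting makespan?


Sort jobs in decreasing order (LPT): [15, 14, 10, 6]
Assign each job to the least loaded machine:
  Machine 1: jobs [15, 6], load = 21
  Machine 2: jobs [14, 10], load = 24
Makespan = max load = 24

24


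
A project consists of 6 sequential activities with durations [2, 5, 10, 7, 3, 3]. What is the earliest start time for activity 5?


Activity 5 starts after activities 1 through 4 complete.
Predecessor durations: [2, 5, 10, 7]
ES = 2 + 5 + 10 + 7 = 24

24


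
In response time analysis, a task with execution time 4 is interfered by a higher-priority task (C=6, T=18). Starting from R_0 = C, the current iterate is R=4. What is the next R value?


R_next = C + ceil(R_prev / T_hp) * C_hp
ceil(4 / 18) = ceil(0.2222) = 1
Interference = 1 * 6 = 6
R_next = 4 + 6 = 10

10


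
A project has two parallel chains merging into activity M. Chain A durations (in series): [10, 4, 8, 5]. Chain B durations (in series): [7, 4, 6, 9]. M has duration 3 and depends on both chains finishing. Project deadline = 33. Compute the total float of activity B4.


Forward pass: ES(B4) = sum of predecessors on chain B = 17
EF = ES + duration = 17 + 9 = 26
Backward pass: LF(M) = deadline = 33; LS(M) = 33 - 3 = 30
LF(B4) = LS(M) - sum(successors on chain B) = 30 - 0 = 30
LS = LF - duration = 30 - 9 = 21
Total float = LS - ES = 21 - 17 = 4

4


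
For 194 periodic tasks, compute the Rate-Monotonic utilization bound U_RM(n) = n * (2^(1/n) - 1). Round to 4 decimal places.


Compute 2^(1/194) = 1.0035793141
Subtract 1: 1.0035793141 - 1 = 0.0035793141
Multiply by n: 194 * 0.0035793141 = 0.6943869354
Round to 4 dp: 0.6944

0.6944


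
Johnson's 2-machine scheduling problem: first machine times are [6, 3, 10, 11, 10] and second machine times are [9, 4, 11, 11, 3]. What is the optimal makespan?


Apply Johnson's rule:
  Group 1 (a <= b): [(2, 3, 4), (1, 6, 9), (3, 10, 11), (4, 11, 11)]
  Group 2 (a > b): [(5, 10, 3)]
Optimal job order: [2, 1, 3, 4, 5]
Schedule:
  Job 2: M1 done at 3, M2 done at 7
  Job 1: M1 done at 9, M2 done at 18
  Job 3: M1 done at 19, M2 done at 30
  Job 4: M1 done at 30, M2 done at 41
  Job 5: M1 done at 40, M2 done at 44
Makespan = 44

44


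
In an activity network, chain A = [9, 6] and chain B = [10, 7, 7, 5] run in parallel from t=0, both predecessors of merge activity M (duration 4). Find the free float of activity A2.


ES(A2) = sum of predecessors on chain A = 9
EF(A2) = ES + duration = 9 + 6 = 15
Successor of A2 is M. ES(M) = max(sum(A), sum(B)) = max(15, 29) = 29
Free float = ES(successor) - EF(current) = 29 - 15 = 14

14


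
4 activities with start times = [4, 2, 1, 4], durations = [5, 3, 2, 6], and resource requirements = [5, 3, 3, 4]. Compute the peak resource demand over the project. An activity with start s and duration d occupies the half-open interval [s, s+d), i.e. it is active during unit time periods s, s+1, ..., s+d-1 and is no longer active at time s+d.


Each activity i is active on [start_i, start_i + duration_i).
Compute total resource usage per time slot:
  t=0: active resources = [], total = 0
  t=1: active resources = [3], total = 3
  t=2: active resources = [3, 3], total = 6
  t=3: active resources = [3], total = 3
  t=4: active resources = [5, 3, 4], total = 12
  t=5: active resources = [5, 4], total = 9
  t=6: active resources = [5, 4], total = 9
  t=7: active resources = [5, 4], total = 9
  t=8: active resources = [5, 4], total = 9
  t=9: active resources = [4], total = 4
Peak resource demand = 12

12


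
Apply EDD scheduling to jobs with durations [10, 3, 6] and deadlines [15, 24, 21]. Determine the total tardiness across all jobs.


Sort by due date (EDD order): [(10, 15), (6, 21), (3, 24)]
Compute completion times and tardiness:
  Job 1: p=10, d=15, C=10, tardiness=max(0,10-15)=0
  Job 2: p=6, d=21, C=16, tardiness=max(0,16-21)=0
  Job 3: p=3, d=24, C=19, tardiness=max(0,19-24)=0
Total tardiness = 0

0


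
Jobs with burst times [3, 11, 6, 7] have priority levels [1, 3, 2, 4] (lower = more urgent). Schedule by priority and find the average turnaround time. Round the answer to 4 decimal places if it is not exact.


Sort by priority (ascending = highest first):
Order: [(1, 3), (2, 6), (3, 11), (4, 7)]
Completion times:
  Priority 1, burst=3, C=3
  Priority 2, burst=6, C=9
  Priority 3, burst=11, C=20
  Priority 4, burst=7, C=27
Average turnaround = 59/4 = 14.75

14.75


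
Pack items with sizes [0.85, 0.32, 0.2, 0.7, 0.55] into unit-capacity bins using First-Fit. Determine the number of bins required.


Place items sequentially using First-Fit:
  Item 0.85 -> new Bin 1
  Item 0.32 -> new Bin 2
  Item 0.2 -> Bin 2 (now 0.52)
  Item 0.7 -> new Bin 3
  Item 0.55 -> new Bin 4
Total bins used = 4

4


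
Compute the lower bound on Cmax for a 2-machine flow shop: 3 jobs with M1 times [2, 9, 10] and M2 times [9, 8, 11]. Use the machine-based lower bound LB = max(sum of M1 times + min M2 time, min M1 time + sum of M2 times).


LB1 = sum(M1 times) + min(M2 times) = 21 + 8 = 29
LB2 = min(M1 times) + sum(M2 times) = 2 + 28 = 30
Lower bound = max(LB1, LB2) = max(29, 30) = 30

30


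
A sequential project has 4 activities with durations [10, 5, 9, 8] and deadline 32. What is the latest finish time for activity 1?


LF(activity 1) = deadline - sum of successor durations
Successors: activities 2 through 4 with durations [5, 9, 8]
Sum of successor durations = 22
LF = 32 - 22 = 10

10


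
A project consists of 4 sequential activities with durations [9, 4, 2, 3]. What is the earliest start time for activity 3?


Activity 3 starts after activities 1 through 2 complete.
Predecessor durations: [9, 4]
ES = 9 + 4 = 13

13


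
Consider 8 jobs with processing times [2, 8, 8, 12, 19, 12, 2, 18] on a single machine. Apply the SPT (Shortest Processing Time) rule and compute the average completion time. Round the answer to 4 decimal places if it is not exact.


Sort jobs by processing time (SPT order): [2, 2, 8, 8, 12, 12, 18, 19]
Compute completion times sequentially:
  Job 1: processing = 2, completes at 2
  Job 2: processing = 2, completes at 4
  Job 3: processing = 8, completes at 12
  Job 4: processing = 8, completes at 20
  Job 5: processing = 12, completes at 32
  Job 6: processing = 12, completes at 44
  Job 7: processing = 18, completes at 62
  Job 8: processing = 19, completes at 81
Sum of completion times = 257
Average completion time = 257/8 = 32.125

32.125


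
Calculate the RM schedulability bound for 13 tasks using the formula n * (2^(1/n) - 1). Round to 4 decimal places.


Compute 2^(1/13) = 1.0547660765
Subtract 1: 1.0547660765 - 1 = 0.0547660765
Multiply by n: 13 * 0.0547660765 = 0.7119589945
Round to 4 dp: 0.7120

0.7120


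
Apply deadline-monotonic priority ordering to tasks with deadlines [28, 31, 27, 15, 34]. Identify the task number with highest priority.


Sort tasks by relative deadline (ascending):
  Task 4: deadline = 15
  Task 3: deadline = 27
  Task 1: deadline = 28
  Task 2: deadline = 31
  Task 5: deadline = 34
Priority order (highest first): [4, 3, 1, 2, 5]
Highest priority task = 4

4


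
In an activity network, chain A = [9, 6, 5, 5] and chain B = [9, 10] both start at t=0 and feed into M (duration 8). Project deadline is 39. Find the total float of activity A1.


Forward pass: ES(A1) = sum of predecessors on chain A = 0
EF = ES + duration = 0 + 9 = 9
Backward pass: LF(M) = deadline = 39; LS(M) = 39 - 8 = 31
LF(A1) = LS(M) - sum(successors on chain A) = 31 - 16 = 15
LS = LF - duration = 15 - 9 = 6
Total float = LS - ES = 6 - 0 = 6

6


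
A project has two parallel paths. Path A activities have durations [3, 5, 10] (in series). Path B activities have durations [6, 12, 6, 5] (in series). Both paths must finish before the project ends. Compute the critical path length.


Path A total = 3 + 5 + 10 = 18
Path B total = 6 + 12 + 6 + 5 = 29
Critical path = longest path = max(18, 29) = 29

29


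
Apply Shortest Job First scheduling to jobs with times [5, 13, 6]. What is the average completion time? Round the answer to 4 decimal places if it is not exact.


SJF order (ascending): [5, 6, 13]
Completion times:
  Job 1: burst=5, C=5
  Job 2: burst=6, C=11
  Job 3: burst=13, C=24
Average completion = 40/3 = 13.3333

13.3333


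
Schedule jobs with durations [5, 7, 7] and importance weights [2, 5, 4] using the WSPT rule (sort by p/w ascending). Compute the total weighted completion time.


Compute p/w ratios and sort ascending (WSPT): [(7, 5), (7, 4), (5, 2)]
Compute weighted completion times:
  Job (p=7,w=5): C=7, w*C=5*7=35
  Job (p=7,w=4): C=14, w*C=4*14=56
  Job (p=5,w=2): C=19, w*C=2*19=38
Total weighted completion time = 129

129


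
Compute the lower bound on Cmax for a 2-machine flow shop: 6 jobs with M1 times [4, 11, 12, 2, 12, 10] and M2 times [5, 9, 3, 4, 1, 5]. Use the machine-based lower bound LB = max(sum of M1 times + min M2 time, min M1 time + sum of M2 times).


LB1 = sum(M1 times) + min(M2 times) = 51 + 1 = 52
LB2 = min(M1 times) + sum(M2 times) = 2 + 27 = 29
Lower bound = max(LB1, LB2) = max(52, 29) = 52

52


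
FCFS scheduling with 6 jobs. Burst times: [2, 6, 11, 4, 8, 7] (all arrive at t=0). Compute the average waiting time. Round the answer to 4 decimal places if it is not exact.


FCFS order (as given): [2, 6, 11, 4, 8, 7]
Waiting times:
  Job 1: wait = 0
  Job 2: wait = 2
  Job 3: wait = 8
  Job 4: wait = 19
  Job 5: wait = 23
  Job 6: wait = 31
Sum of waiting times = 83
Average waiting time = 83/6 = 13.8333

13.8333


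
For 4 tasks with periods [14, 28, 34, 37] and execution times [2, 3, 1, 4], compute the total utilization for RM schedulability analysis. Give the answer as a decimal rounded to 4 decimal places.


Compute individual utilizations (exact fractions):
  Task 1: C/T = 2/14 = 1/7 (approx. 0.1429)
  Task 2: C/T = 3/28 (approx. 0.1071)
  Task 3: C/T = 1/34 (approx. 0.0294)
  Task 4: C/T = 4/37 (approx. 0.1081)
Total utilization U = 1/7 + 3/28 + 1/34 + 4/37 = 975/2516
Rounded to 4 decimal places: U = 0.3875
RM (Liu & Layland) bound for 4 tasks = 0.756828; compare with U = 975/2516 (approx. 0.387520)
U <= bound, so schedulable by RM sufficient condition.

0.3875


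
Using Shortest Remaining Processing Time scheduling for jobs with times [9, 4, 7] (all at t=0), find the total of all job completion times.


Since all jobs arrive at t=0, SRPT equals SPT ordering.
SPT order: [4, 7, 9]
Completion times:
  Job 1: p=4, C=4
  Job 2: p=7, C=11
  Job 3: p=9, C=20
Total completion time = 4 + 11 + 20 = 35

35


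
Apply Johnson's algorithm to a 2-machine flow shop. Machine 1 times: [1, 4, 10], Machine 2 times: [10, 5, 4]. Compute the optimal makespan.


Apply Johnson's rule:
  Group 1 (a <= b): [(1, 1, 10), (2, 4, 5)]
  Group 2 (a > b): [(3, 10, 4)]
Optimal job order: [1, 2, 3]
Schedule:
  Job 1: M1 done at 1, M2 done at 11
  Job 2: M1 done at 5, M2 done at 16
  Job 3: M1 done at 15, M2 done at 20
Makespan = 20

20


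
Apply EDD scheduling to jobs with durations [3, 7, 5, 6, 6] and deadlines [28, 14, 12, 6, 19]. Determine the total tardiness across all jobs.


Sort by due date (EDD order): [(6, 6), (5, 12), (7, 14), (6, 19), (3, 28)]
Compute completion times and tardiness:
  Job 1: p=6, d=6, C=6, tardiness=max(0,6-6)=0
  Job 2: p=5, d=12, C=11, tardiness=max(0,11-12)=0
  Job 3: p=7, d=14, C=18, tardiness=max(0,18-14)=4
  Job 4: p=6, d=19, C=24, tardiness=max(0,24-19)=5
  Job 5: p=3, d=28, C=27, tardiness=max(0,27-28)=0
Total tardiness = 9

9


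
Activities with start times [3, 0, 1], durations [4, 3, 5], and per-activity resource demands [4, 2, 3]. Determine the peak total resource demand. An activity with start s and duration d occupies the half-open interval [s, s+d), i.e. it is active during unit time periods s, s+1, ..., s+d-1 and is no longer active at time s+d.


Each activity i is active on [start_i, start_i + duration_i).
Compute total resource usage per time slot:
  t=0: active resources = [2], total = 2
  t=1: active resources = [2, 3], total = 5
  t=2: active resources = [2, 3], total = 5
  t=3: active resources = [4, 3], total = 7
  t=4: active resources = [4, 3], total = 7
  t=5: active resources = [4, 3], total = 7
  t=6: active resources = [4], total = 4
Peak resource demand = 7

7


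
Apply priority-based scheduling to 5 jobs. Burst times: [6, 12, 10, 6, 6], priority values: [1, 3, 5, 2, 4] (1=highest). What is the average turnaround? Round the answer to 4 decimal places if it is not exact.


Sort by priority (ascending = highest first):
Order: [(1, 6), (2, 6), (3, 12), (4, 6), (5, 10)]
Completion times:
  Priority 1, burst=6, C=6
  Priority 2, burst=6, C=12
  Priority 3, burst=12, C=24
  Priority 4, burst=6, C=30
  Priority 5, burst=10, C=40
Average turnaround = 112/5 = 22.4

22.4


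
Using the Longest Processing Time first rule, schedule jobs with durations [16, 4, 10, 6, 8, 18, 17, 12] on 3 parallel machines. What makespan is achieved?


Sort jobs in decreasing order (LPT): [18, 17, 16, 12, 10, 8, 6, 4]
Assign each job to the least loaded machine:
  Machine 1: jobs [18, 8, 6], load = 32
  Machine 2: jobs [17, 10, 4], load = 31
  Machine 3: jobs [16, 12], load = 28
Makespan = max load = 32

32


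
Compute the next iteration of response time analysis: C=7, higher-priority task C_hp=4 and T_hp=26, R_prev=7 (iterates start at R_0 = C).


R_next = C + ceil(R_prev / T_hp) * C_hp
ceil(7 / 26) = ceil(0.2692) = 1
Interference = 1 * 4 = 4
R_next = 7 + 4 = 11

11


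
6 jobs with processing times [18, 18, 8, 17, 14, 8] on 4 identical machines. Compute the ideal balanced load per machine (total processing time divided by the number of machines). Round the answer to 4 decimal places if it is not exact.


Total processing time = 18 + 18 + 8 + 17 + 14 + 8 = 83
Number of machines = 4
Ideal balanced load = 83 / 4 = 20.75

20.75


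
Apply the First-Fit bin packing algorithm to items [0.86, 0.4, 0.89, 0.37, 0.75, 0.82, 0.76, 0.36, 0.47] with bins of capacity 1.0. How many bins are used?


Place items sequentially using First-Fit:
  Item 0.86 -> new Bin 1
  Item 0.4 -> new Bin 2
  Item 0.89 -> new Bin 3
  Item 0.37 -> Bin 2 (now 0.77)
  Item 0.75 -> new Bin 4
  Item 0.82 -> new Bin 5
  Item 0.76 -> new Bin 6
  Item 0.36 -> new Bin 7
  Item 0.47 -> Bin 7 (now 0.83)
Total bins used = 7

7


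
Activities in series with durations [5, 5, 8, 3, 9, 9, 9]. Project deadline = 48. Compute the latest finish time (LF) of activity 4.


LF(activity 4) = deadline - sum of successor durations
Successors: activities 5 through 7 with durations [9, 9, 9]
Sum of successor durations = 27
LF = 48 - 27 = 21

21


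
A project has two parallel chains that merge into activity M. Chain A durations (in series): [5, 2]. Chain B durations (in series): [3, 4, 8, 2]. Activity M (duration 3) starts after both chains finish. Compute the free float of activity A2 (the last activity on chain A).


ES(A2) = sum of predecessors on chain A = 5
EF(A2) = ES + duration = 5 + 2 = 7
Successor of A2 is M. ES(M) = max(sum(A), sum(B)) = max(7, 17) = 17
Free float = ES(successor) - EF(current) = 17 - 7 = 10

10


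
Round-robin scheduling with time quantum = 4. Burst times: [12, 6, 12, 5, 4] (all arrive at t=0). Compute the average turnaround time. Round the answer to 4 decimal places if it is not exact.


Time quantum = 4
Execution trace:
  J1 runs 4 units, time = 4
  J2 runs 4 units, time = 8
  J3 runs 4 units, time = 12
  J4 runs 4 units, time = 16
  J5 runs 4 units, time = 20
  J1 runs 4 units, time = 24
  J2 runs 2 units, time = 26
  J3 runs 4 units, time = 30
  J4 runs 1 units, time = 31
  J1 runs 4 units, time = 35
  J3 runs 4 units, time = 39
Finish times: [35, 26, 39, 31, 20]
Average turnaround = 151/5 = 30.2

30.2


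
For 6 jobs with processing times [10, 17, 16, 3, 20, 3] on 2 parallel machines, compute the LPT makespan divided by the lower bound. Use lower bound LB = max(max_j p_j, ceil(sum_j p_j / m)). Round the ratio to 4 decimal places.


LPT order: [20, 17, 16, 10, 3, 3]
Machine loads after assignment: [36, 33]
LPT makespan = 36
Lower bound = max(max_job, ceil(total/2)) = max(20, 35) = 35
Ratio = 36 / 35 = 1.0286

1.0286


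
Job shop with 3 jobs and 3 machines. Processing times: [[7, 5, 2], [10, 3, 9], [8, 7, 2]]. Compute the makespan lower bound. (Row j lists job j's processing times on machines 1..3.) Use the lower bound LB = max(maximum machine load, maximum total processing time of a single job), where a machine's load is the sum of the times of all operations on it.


Machine loads:
  Machine 1: 7 + 10 + 8 = 25
  Machine 2: 5 + 3 + 7 = 15
  Machine 3: 2 + 9 + 2 = 13
Max machine load = 25
Job totals:
  Job 1: 14
  Job 2: 22
  Job 3: 17
Max job total = 22
Lower bound = max(25, 22) = 25

25


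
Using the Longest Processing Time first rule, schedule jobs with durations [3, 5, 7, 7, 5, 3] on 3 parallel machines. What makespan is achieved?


Sort jobs in decreasing order (LPT): [7, 7, 5, 5, 3, 3]
Assign each job to the least loaded machine:
  Machine 1: jobs [7, 3], load = 10
  Machine 2: jobs [7, 3], load = 10
  Machine 3: jobs [5, 5], load = 10
Makespan = max load = 10

10


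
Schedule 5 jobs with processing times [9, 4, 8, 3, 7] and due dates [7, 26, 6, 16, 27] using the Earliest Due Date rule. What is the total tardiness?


Sort by due date (EDD order): [(8, 6), (9, 7), (3, 16), (4, 26), (7, 27)]
Compute completion times and tardiness:
  Job 1: p=8, d=6, C=8, tardiness=max(0,8-6)=2
  Job 2: p=9, d=7, C=17, tardiness=max(0,17-7)=10
  Job 3: p=3, d=16, C=20, tardiness=max(0,20-16)=4
  Job 4: p=4, d=26, C=24, tardiness=max(0,24-26)=0
  Job 5: p=7, d=27, C=31, tardiness=max(0,31-27)=4
Total tardiness = 20

20


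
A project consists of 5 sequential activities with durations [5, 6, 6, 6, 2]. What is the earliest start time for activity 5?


Activity 5 starts after activities 1 through 4 complete.
Predecessor durations: [5, 6, 6, 6]
ES = 5 + 6 + 6 + 6 = 23

23


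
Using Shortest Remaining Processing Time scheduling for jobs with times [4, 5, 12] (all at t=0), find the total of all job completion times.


Since all jobs arrive at t=0, SRPT equals SPT ordering.
SPT order: [4, 5, 12]
Completion times:
  Job 1: p=4, C=4
  Job 2: p=5, C=9
  Job 3: p=12, C=21
Total completion time = 4 + 9 + 21 = 34

34


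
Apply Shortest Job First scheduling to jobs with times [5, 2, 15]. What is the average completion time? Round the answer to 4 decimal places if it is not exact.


SJF order (ascending): [2, 5, 15]
Completion times:
  Job 1: burst=2, C=2
  Job 2: burst=5, C=7
  Job 3: burst=15, C=22
Average completion = 31/3 = 10.3333

10.3333


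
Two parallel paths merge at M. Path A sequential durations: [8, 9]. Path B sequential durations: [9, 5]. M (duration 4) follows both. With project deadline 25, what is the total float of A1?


Forward pass: ES(A1) = sum of predecessors on chain A = 0
EF = ES + duration = 0 + 8 = 8
Backward pass: LF(M) = deadline = 25; LS(M) = 25 - 4 = 21
LF(A1) = LS(M) - sum(successors on chain A) = 21 - 9 = 12
LS = LF - duration = 12 - 8 = 4
Total float = LS - ES = 4 - 0 = 4

4


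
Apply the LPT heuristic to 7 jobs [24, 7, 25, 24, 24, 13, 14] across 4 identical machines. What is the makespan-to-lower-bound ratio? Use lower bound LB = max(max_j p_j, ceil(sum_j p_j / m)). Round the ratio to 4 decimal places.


LPT order: [25, 24, 24, 24, 14, 13, 7]
Machine loads after assignment: [25, 38, 37, 31]
LPT makespan = 38
Lower bound = max(max_job, ceil(total/4)) = max(25, 33) = 33
Ratio = 38 / 33 = 1.1515

1.1515


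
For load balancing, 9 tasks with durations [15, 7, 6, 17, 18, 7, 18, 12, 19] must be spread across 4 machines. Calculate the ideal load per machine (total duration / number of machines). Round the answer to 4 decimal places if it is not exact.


Total processing time = 15 + 7 + 6 + 17 + 18 + 7 + 18 + 12 + 19 = 119
Number of machines = 4
Ideal balanced load = 119 / 4 = 29.75

29.75


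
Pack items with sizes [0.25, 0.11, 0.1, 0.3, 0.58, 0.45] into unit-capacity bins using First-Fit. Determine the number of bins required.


Place items sequentially using First-Fit:
  Item 0.25 -> new Bin 1
  Item 0.11 -> Bin 1 (now 0.36)
  Item 0.1 -> Bin 1 (now 0.46)
  Item 0.3 -> Bin 1 (now 0.76)
  Item 0.58 -> new Bin 2
  Item 0.45 -> new Bin 3
Total bins used = 3

3


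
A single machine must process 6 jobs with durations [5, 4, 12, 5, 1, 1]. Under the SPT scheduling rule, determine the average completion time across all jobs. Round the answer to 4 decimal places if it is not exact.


Sort jobs by processing time (SPT order): [1, 1, 4, 5, 5, 12]
Compute completion times sequentially:
  Job 1: processing = 1, completes at 1
  Job 2: processing = 1, completes at 2
  Job 3: processing = 4, completes at 6
  Job 4: processing = 5, completes at 11
  Job 5: processing = 5, completes at 16
  Job 6: processing = 12, completes at 28
Sum of completion times = 64
Average completion time = 64/6 = 10.6667

10.6667


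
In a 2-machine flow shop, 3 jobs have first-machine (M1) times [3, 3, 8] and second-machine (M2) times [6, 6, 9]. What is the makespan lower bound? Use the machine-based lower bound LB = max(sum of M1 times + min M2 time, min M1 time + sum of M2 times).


LB1 = sum(M1 times) + min(M2 times) = 14 + 6 = 20
LB2 = min(M1 times) + sum(M2 times) = 3 + 21 = 24
Lower bound = max(LB1, LB2) = max(20, 24) = 24

24


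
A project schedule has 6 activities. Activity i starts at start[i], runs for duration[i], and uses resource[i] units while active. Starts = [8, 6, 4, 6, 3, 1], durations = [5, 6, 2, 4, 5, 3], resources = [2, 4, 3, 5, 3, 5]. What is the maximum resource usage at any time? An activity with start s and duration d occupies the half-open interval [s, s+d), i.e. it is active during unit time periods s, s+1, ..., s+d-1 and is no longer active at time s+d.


Each activity i is active on [start_i, start_i + duration_i).
Compute total resource usage per time slot:
  t=0: active resources = [], total = 0
  t=1: active resources = [5], total = 5
  t=2: active resources = [5], total = 5
  t=3: active resources = [3, 5], total = 8
  t=4: active resources = [3, 3], total = 6
  t=5: active resources = [3, 3], total = 6
  t=6: active resources = [4, 5, 3], total = 12
  t=7: active resources = [4, 5, 3], total = 12
  t=8: active resources = [2, 4, 5], total = 11
  t=9: active resources = [2, 4, 5], total = 11
  t=10: active resources = [2, 4], total = 6
  t=11: active resources = [2, 4], total = 6
  t=12: active resources = [2], total = 2
Peak resource demand = 12

12


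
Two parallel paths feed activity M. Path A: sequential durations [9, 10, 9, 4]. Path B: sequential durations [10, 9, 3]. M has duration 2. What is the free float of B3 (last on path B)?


ES(B3) = sum of predecessors on chain B = 19
EF(B3) = ES + duration = 19 + 3 = 22
Successor of B3 is M. ES(M) = max(sum(A), sum(B)) = max(32, 22) = 32
Free float = ES(successor) - EF(current) = 32 - 22 = 10

10


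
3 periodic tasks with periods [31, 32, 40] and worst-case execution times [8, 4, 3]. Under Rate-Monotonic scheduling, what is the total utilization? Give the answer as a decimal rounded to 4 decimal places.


Compute individual utilizations (exact fractions):
  Task 1: C/T = 8/31 (approx. 0.2581)
  Task 2: C/T = 4/32 = 1/8 (approx. 0.125)
  Task 3: C/T = 3/40 (approx. 0.075)
Total utilization U = 8/31 + 1/8 + 3/40 = 71/155
Rounded to 4 decimal places: U = 0.4581
RM (Liu & Layland) bound for 3 tasks = 0.779763; compare with U = 71/155 (approx. 0.458065)
U <= bound, so schedulable by RM sufficient condition.

0.4581


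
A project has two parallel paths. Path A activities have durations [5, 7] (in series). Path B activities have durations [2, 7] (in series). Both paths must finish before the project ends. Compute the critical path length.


Path A total = 5 + 7 = 12
Path B total = 2 + 7 = 9
Critical path = longest path = max(12, 9) = 12

12


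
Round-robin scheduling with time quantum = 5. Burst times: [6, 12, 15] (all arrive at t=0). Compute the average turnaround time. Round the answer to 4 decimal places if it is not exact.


Time quantum = 5
Execution trace:
  J1 runs 5 units, time = 5
  J2 runs 5 units, time = 10
  J3 runs 5 units, time = 15
  J1 runs 1 units, time = 16
  J2 runs 5 units, time = 21
  J3 runs 5 units, time = 26
  J2 runs 2 units, time = 28
  J3 runs 5 units, time = 33
Finish times: [16, 28, 33]
Average turnaround = 77/3 = 25.6667

25.6667


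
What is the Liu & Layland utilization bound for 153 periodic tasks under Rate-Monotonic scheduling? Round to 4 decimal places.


Compute 2^(1/153) = 1.0045406514
Subtract 1: 1.0045406514 - 1 = 0.0045406514
Multiply by n: 153 * 0.0045406514 = 0.6947196642
Round to 4 dp: 0.6947

0.6947


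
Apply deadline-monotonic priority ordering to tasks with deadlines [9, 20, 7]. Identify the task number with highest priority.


Sort tasks by relative deadline (ascending):
  Task 3: deadline = 7
  Task 1: deadline = 9
  Task 2: deadline = 20
Priority order (highest first): [3, 1, 2]
Highest priority task = 3

3


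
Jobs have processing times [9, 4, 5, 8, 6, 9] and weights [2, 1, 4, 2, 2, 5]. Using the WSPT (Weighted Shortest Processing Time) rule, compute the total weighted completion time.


Compute p/w ratios and sort ascending (WSPT): [(5, 4), (9, 5), (6, 2), (4, 1), (8, 2), (9, 2)]
Compute weighted completion times:
  Job (p=5,w=4): C=5, w*C=4*5=20
  Job (p=9,w=5): C=14, w*C=5*14=70
  Job (p=6,w=2): C=20, w*C=2*20=40
  Job (p=4,w=1): C=24, w*C=1*24=24
  Job (p=8,w=2): C=32, w*C=2*32=64
  Job (p=9,w=2): C=41, w*C=2*41=82
Total weighted completion time = 300

300


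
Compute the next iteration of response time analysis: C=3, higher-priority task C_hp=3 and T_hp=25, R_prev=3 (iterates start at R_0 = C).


R_next = C + ceil(R_prev / T_hp) * C_hp
ceil(3 / 25) = ceil(0.12) = 1
Interference = 1 * 3 = 3
R_next = 3 + 3 = 6

6


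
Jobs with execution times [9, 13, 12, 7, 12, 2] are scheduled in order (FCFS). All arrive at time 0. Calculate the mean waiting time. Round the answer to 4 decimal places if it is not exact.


FCFS order (as given): [9, 13, 12, 7, 12, 2]
Waiting times:
  Job 1: wait = 0
  Job 2: wait = 9
  Job 3: wait = 22
  Job 4: wait = 34
  Job 5: wait = 41
  Job 6: wait = 53
Sum of waiting times = 159
Average waiting time = 159/6 = 26.5

26.5


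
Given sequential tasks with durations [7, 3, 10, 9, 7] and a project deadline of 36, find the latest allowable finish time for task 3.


LF(activity 3) = deadline - sum of successor durations
Successors: activities 4 through 5 with durations [9, 7]
Sum of successor durations = 16
LF = 36 - 16 = 20

20


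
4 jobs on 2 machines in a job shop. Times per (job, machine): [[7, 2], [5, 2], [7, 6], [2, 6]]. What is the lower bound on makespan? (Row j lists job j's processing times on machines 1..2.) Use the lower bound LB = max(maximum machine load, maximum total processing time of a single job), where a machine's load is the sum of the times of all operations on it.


Machine loads:
  Machine 1: 7 + 5 + 7 + 2 = 21
  Machine 2: 2 + 2 + 6 + 6 = 16
Max machine load = 21
Job totals:
  Job 1: 9
  Job 2: 7
  Job 3: 13
  Job 4: 8
Max job total = 13
Lower bound = max(21, 13) = 21

21


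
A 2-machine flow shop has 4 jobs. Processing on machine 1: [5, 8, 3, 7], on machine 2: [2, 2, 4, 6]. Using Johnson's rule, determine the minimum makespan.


Apply Johnson's rule:
  Group 1 (a <= b): [(3, 3, 4)]
  Group 2 (a > b): [(4, 7, 6), (1, 5, 2), (2, 8, 2)]
Optimal job order: [3, 4, 1, 2]
Schedule:
  Job 3: M1 done at 3, M2 done at 7
  Job 4: M1 done at 10, M2 done at 16
  Job 1: M1 done at 15, M2 done at 18
  Job 2: M1 done at 23, M2 done at 25
Makespan = 25

25


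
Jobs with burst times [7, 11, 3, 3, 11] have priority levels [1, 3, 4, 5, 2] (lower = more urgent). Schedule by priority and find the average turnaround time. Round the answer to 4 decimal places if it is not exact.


Sort by priority (ascending = highest first):
Order: [(1, 7), (2, 11), (3, 11), (4, 3), (5, 3)]
Completion times:
  Priority 1, burst=7, C=7
  Priority 2, burst=11, C=18
  Priority 3, burst=11, C=29
  Priority 4, burst=3, C=32
  Priority 5, burst=3, C=35
Average turnaround = 121/5 = 24.2

24.2


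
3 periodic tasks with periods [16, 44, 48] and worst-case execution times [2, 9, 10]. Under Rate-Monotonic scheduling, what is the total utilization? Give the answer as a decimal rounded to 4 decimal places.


Compute individual utilizations (exact fractions):
  Task 1: C/T = 2/16 = 1/8 (approx. 0.125)
  Task 2: C/T = 9/44 (approx. 0.2045)
  Task 3: C/T = 10/48 = 5/24 (approx. 0.2083)
Total utilization U = 1/8 + 9/44 + 5/24 = 71/132
Rounded to 4 decimal places: U = 0.5379
RM (Liu & Layland) bound for 3 tasks = 0.779763; compare with U = 71/132 (approx. 0.537879)
U <= bound, so schedulable by RM sufficient condition.

0.5379


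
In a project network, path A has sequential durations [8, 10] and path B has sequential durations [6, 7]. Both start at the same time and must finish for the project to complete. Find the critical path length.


Path A total = 8 + 10 = 18
Path B total = 6 + 7 = 13
Critical path = longest path = max(18, 13) = 18

18


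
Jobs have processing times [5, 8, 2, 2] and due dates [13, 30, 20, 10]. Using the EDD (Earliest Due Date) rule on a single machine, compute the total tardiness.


Sort by due date (EDD order): [(2, 10), (5, 13), (2, 20), (8, 30)]
Compute completion times and tardiness:
  Job 1: p=2, d=10, C=2, tardiness=max(0,2-10)=0
  Job 2: p=5, d=13, C=7, tardiness=max(0,7-13)=0
  Job 3: p=2, d=20, C=9, tardiness=max(0,9-20)=0
  Job 4: p=8, d=30, C=17, tardiness=max(0,17-30)=0
Total tardiness = 0

0


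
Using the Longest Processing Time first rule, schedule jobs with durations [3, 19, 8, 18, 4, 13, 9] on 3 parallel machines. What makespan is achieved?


Sort jobs in decreasing order (LPT): [19, 18, 13, 9, 8, 4, 3]
Assign each job to the least loaded machine:
  Machine 1: jobs [19, 4], load = 23
  Machine 2: jobs [18, 8], load = 26
  Machine 3: jobs [13, 9, 3], load = 25
Makespan = max load = 26

26


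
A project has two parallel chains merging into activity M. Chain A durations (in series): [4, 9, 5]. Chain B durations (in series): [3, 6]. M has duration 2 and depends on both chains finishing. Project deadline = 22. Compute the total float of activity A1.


Forward pass: ES(A1) = sum of predecessors on chain A = 0
EF = ES + duration = 0 + 4 = 4
Backward pass: LF(M) = deadline = 22; LS(M) = 22 - 2 = 20
LF(A1) = LS(M) - sum(successors on chain A) = 20 - 14 = 6
LS = LF - duration = 6 - 4 = 2
Total float = LS - ES = 2 - 0 = 2

2


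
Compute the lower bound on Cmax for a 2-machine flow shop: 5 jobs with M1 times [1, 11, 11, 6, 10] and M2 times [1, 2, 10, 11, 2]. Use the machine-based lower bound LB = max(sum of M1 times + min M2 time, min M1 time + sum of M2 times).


LB1 = sum(M1 times) + min(M2 times) = 39 + 1 = 40
LB2 = min(M1 times) + sum(M2 times) = 1 + 26 = 27
Lower bound = max(LB1, LB2) = max(40, 27) = 40

40


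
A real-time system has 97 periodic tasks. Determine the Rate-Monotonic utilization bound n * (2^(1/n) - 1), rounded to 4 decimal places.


Compute 2^(1/97) = 1.0071714397
Subtract 1: 1.0071714397 - 1 = 0.0071714397
Multiply by n: 97 * 0.0071714397 = 0.6956296509
Round to 4 dp: 0.6956

0.6956


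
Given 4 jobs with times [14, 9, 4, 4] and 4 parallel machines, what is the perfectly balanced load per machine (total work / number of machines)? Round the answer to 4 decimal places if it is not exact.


Total processing time = 14 + 9 + 4 + 4 = 31
Number of machines = 4
Ideal balanced load = 31 / 4 = 7.75

7.75


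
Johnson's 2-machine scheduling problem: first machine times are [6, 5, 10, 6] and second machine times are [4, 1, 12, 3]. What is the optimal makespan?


Apply Johnson's rule:
  Group 1 (a <= b): [(3, 10, 12)]
  Group 2 (a > b): [(1, 6, 4), (4, 6, 3), (2, 5, 1)]
Optimal job order: [3, 1, 4, 2]
Schedule:
  Job 3: M1 done at 10, M2 done at 22
  Job 1: M1 done at 16, M2 done at 26
  Job 4: M1 done at 22, M2 done at 29
  Job 2: M1 done at 27, M2 done at 30
Makespan = 30

30


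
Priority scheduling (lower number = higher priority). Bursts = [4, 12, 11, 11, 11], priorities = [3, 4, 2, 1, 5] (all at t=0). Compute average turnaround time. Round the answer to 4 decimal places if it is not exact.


Sort by priority (ascending = highest first):
Order: [(1, 11), (2, 11), (3, 4), (4, 12), (5, 11)]
Completion times:
  Priority 1, burst=11, C=11
  Priority 2, burst=11, C=22
  Priority 3, burst=4, C=26
  Priority 4, burst=12, C=38
  Priority 5, burst=11, C=49
Average turnaround = 146/5 = 29.2

29.2


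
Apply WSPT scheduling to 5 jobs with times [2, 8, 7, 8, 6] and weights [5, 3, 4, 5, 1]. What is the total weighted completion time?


Compute p/w ratios and sort ascending (WSPT): [(2, 5), (8, 5), (7, 4), (8, 3), (6, 1)]
Compute weighted completion times:
  Job (p=2,w=5): C=2, w*C=5*2=10
  Job (p=8,w=5): C=10, w*C=5*10=50
  Job (p=7,w=4): C=17, w*C=4*17=68
  Job (p=8,w=3): C=25, w*C=3*25=75
  Job (p=6,w=1): C=31, w*C=1*31=31
Total weighted completion time = 234

234


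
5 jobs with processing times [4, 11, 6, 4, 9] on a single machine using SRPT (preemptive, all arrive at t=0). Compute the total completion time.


Since all jobs arrive at t=0, SRPT equals SPT ordering.
SPT order: [4, 4, 6, 9, 11]
Completion times:
  Job 1: p=4, C=4
  Job 2: p=4, C=8
  Job 3: p=6, C=14
  Job 4: p=9, C=23
  Job 5: p=11, C=34
Total completion time = 4 + 8 + 14 + 23 + 34 = 83

83
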